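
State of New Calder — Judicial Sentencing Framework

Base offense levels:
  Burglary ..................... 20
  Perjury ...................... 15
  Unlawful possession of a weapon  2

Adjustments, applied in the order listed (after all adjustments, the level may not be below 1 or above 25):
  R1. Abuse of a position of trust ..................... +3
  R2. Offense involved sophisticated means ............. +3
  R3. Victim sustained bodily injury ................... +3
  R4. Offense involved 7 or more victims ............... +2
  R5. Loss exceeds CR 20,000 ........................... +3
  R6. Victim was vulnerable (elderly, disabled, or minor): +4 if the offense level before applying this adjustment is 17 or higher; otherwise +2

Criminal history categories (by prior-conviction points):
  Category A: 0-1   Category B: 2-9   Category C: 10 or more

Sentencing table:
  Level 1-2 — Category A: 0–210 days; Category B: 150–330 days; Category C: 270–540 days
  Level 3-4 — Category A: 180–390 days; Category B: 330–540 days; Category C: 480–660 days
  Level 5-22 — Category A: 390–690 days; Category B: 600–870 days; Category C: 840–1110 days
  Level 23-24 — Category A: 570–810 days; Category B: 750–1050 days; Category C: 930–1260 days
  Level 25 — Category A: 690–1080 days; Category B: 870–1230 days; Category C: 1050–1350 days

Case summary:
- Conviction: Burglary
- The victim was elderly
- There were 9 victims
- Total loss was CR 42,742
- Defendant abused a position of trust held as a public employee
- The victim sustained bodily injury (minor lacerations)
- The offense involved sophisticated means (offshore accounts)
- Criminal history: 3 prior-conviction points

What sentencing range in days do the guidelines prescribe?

870-1230 days

Base offense level for burglary: 20.
R1 applies: 20 + 3 = 23.
R2 applies: 23 + 3 = 26.
R3 applies: 26 + 3 = 29.
R4 applies: 29 + 2 = 31.
R5 applies: 31 + 3 = 34.
R6 applies (level before this adjustment is 34 ≥ 17, so +4): 34 + 4 = 38.
Level 38 exceeds the maximum of 25; capped at 25.
Final offense level: 25.
Criminal history: 3 prior points → Category B (2-9).
Level 25 falls in the 25 band.
Grid: Level 25 × Category B = 870-1230 days.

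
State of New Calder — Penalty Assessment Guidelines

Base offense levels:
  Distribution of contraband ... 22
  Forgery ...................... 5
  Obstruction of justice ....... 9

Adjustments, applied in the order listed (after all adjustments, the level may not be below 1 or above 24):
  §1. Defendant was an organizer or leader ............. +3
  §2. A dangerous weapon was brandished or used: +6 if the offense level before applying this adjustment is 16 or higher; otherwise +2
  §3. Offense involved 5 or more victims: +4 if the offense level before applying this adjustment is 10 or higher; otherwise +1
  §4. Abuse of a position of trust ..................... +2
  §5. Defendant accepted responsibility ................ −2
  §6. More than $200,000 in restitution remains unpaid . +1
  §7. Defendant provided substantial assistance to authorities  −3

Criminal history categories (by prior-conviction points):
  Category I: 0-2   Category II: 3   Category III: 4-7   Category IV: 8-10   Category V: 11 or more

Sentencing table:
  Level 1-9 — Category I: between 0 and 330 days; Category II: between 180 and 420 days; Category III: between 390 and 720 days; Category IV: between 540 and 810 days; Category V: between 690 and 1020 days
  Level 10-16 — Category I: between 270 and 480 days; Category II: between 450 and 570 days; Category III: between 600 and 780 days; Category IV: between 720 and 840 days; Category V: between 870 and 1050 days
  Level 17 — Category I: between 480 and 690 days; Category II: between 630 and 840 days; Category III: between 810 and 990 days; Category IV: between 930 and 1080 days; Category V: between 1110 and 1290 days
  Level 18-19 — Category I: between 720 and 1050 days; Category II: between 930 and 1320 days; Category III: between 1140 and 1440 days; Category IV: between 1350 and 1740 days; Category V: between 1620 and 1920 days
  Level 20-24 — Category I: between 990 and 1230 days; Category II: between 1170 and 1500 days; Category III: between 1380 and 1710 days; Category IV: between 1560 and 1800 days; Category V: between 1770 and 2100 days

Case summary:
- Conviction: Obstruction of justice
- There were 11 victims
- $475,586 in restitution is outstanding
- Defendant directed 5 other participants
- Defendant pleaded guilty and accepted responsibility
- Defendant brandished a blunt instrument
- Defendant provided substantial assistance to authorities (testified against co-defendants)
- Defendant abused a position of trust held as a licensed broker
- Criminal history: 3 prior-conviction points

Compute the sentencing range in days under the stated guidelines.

450-570 days

Base offense level for obstruction of justice: 9.
§1 applies: 9 + 3 = 12.
§2 applies (level before this adjustment is 12 < 16, so +2): 12 + 2 = 14.
§3 applies (level before this adjustment is 14 ≥ 10, so +4): 14 + 4 = 18.
§4 applies: 18 + 2 = 20.
§5 applies: 20 − 2 = 18.
§6 applies: 18 + 1 = 19.
§7 applies: 19 − 3 = 16.
Final offense level: 16.
Criminal history: 3 prior points → Category II (3).
Level 16 falls in the 10-16 band.
Grid: Level 10-16 × Category II = 450-570 days.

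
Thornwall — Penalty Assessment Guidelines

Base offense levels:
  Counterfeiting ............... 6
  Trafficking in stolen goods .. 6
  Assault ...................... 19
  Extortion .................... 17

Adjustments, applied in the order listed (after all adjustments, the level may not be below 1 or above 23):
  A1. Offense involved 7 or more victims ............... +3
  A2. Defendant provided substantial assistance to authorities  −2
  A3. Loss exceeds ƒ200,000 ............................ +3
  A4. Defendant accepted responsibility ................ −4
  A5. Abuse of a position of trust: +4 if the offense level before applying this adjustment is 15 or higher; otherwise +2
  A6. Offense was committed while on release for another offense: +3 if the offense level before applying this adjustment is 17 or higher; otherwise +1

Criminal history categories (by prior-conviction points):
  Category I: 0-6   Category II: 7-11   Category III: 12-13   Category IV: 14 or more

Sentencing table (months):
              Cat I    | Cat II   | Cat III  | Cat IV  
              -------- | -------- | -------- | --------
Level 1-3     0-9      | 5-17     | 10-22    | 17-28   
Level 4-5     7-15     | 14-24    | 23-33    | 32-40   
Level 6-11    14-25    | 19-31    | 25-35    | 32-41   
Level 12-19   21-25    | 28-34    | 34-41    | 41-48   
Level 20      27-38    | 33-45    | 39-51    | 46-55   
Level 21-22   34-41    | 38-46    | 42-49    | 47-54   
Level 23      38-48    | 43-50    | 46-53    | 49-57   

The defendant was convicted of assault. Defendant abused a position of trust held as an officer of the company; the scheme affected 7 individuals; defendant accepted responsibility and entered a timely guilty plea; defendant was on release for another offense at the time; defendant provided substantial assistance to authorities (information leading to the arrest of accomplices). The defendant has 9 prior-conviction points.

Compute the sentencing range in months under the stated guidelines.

43-50 months

Base offense level for assault: 19.
A1 applies: 19 + 3 = 22.
A2 applies: 22 − 2 = 20.
A4 applies: 20 − 4 = 16.
A5 applies (level before this adjustment is 16 ≥ 15, so +4): 16 + 4 = 20.
A6 applies (level before this adjustment is 20 ≥ 17, so +3): 20 + 3 = 23.
Final offense level: 23.
Criminal history: 9 prior points → Category II (7-11).
Level 23 falls in the 23 band.
Grid: Level 23 × Category II = 43-50 months.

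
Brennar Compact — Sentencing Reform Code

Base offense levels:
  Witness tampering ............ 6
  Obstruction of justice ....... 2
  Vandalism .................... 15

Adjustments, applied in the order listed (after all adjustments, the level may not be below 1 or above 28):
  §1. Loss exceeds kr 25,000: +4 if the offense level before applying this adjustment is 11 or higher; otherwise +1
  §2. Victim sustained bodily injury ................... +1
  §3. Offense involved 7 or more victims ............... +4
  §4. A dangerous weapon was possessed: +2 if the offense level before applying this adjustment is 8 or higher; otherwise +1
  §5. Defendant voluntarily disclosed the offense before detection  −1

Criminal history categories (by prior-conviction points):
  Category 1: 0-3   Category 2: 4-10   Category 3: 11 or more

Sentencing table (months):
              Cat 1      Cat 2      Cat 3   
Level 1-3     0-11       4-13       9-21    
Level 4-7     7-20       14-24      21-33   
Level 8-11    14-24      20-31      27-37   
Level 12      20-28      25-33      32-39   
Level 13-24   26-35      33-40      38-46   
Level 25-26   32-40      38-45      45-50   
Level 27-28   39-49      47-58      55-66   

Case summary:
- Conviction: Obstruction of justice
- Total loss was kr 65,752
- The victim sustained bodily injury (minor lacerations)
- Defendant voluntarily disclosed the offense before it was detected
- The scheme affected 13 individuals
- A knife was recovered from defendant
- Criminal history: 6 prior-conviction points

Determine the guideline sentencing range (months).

Base offense level for obstruction of justice: 2.
§1 applies (level before this adjustment is 2 < 11, so +1): 2 + 1 = 3.
§2 applies: 3 + 1 = 4.
§3 applies: 4 + 4 = 8.
§4 applies (level before this adjustment is 8 ≥ 8, so +2): 8 + 2 = 10.
§5 applies: 10 − 1 = 9.
Final offense level: 9.
Criminal history: 6 prior points → Category 2 (4-10).
Level 9 falls in the 8-11 band.
Grid: Level 8-11 × Category 2 = 20-31 months.

20-31 months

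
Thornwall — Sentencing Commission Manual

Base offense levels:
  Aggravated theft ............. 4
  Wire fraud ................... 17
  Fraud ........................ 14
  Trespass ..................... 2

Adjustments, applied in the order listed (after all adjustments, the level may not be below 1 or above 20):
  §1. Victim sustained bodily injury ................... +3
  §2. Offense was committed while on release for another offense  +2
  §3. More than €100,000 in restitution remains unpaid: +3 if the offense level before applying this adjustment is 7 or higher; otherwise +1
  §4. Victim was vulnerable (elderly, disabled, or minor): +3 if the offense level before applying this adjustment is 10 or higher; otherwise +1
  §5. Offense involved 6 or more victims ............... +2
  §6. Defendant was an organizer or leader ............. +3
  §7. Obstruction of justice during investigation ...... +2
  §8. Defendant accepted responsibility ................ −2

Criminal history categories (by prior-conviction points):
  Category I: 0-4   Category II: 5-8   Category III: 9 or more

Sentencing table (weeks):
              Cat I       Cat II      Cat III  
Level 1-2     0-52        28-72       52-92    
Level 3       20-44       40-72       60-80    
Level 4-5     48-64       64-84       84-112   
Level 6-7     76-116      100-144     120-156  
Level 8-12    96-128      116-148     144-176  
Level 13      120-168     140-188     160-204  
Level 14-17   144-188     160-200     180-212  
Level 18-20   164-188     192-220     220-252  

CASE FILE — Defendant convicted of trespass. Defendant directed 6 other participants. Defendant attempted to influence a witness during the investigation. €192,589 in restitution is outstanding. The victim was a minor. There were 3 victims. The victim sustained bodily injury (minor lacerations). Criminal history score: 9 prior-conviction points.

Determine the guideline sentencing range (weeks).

144-176 weeks

Base offense level for trespass: 2.
§1 applies: 2 + 3 = 5.
§3 applies (level before this adjustment is 5 < 7, so +1): 5 + 1 = 6.
§4 applies (level before this adjustment is 6 < 10, so +1): 6 + 1 = 7.
§5 does not apply.
§6 applies: 7 + 3 = 10.
§7 applies: 10 + 2 = 12.
Final offense level: 12.
Criminal history: 9 prior points → Category III (9+).
Level 12 falls in the 8-12 band.
Grid: Level 8-12 × Category III = 144-176 weeks.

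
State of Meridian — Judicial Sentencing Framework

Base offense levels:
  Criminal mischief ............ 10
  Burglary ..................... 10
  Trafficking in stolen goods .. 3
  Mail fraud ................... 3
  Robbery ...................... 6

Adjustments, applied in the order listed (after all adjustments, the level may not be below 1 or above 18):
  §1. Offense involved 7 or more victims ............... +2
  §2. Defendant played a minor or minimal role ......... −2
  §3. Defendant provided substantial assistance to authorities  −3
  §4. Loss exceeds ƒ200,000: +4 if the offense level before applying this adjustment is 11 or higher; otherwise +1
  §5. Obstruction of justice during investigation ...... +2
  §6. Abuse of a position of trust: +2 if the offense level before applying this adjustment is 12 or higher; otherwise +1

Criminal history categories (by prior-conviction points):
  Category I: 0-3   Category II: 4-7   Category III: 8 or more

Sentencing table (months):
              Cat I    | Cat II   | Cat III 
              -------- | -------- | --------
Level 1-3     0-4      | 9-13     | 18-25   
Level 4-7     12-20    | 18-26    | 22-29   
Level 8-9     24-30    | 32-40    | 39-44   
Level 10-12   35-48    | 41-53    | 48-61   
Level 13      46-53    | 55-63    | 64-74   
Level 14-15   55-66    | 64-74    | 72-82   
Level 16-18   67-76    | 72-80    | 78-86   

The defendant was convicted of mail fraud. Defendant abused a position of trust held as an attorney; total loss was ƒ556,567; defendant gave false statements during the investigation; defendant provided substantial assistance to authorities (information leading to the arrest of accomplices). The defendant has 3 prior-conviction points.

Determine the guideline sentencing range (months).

Base offense level for mail fraud: 3.
§3 applies: 3 − 3 = 0.
§4 applies (level before this adjustment is 0 < 11, so +1): 0 + 1 = 1.
§5 applies: 1 + 2 = 3.
§6 applies (level before this adjustment is 3 < 12, so +1): 3 + 1 = 4.
Final offense level: 4.
Criminal history: 3 prior points → Category I (0-3).
Level 4 falls in the 4-7 band.
Grid: Level 4-7 × Category I = 12-20 months.

12-20 months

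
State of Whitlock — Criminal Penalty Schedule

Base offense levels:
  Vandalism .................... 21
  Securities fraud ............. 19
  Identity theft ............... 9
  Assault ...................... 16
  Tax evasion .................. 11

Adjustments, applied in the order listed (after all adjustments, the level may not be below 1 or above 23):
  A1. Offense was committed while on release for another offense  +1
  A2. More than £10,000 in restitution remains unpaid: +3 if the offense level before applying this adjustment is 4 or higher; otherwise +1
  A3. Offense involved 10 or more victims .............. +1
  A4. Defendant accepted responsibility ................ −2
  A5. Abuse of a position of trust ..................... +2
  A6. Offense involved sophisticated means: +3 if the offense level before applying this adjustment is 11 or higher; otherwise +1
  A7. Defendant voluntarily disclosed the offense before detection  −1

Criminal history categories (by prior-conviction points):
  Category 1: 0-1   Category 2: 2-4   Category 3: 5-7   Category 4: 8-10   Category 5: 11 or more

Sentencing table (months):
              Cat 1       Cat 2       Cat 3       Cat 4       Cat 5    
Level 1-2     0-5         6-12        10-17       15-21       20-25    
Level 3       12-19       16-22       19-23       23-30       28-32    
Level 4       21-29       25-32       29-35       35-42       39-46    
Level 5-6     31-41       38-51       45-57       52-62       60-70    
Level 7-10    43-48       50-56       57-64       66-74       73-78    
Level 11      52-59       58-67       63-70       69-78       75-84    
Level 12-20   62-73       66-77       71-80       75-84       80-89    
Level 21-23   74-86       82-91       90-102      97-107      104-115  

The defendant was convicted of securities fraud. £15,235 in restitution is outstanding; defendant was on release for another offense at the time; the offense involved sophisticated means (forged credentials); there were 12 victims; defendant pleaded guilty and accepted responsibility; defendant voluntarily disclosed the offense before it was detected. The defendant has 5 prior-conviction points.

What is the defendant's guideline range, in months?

Base offense level for securities fraud: 19.
A1 applies: 19 + 1 = 20.
A2 applies (level before this adjustment is 20 ≥ 4, so +3): 20 + 3 = 23.
A3 applies: 23 + 1 = 24.
A4 applies: 24 − 2 = 22.
A5 does not apply.
A6 applies (level before this adjustment is 22 ≥ 11, so +3): 22 + 3 = 25.
A7 applies: 25 − 1 = 24.
Level 24 exceeds the maximum of 23; capped at 23.
Final offense level: 23.
Criminal history: 5 prior points → Category 3 (5-7).
Level 23 falls in the 21-23 band.
Grid: Level 21-23 × Category 3 = 90-102 months.

90-102 months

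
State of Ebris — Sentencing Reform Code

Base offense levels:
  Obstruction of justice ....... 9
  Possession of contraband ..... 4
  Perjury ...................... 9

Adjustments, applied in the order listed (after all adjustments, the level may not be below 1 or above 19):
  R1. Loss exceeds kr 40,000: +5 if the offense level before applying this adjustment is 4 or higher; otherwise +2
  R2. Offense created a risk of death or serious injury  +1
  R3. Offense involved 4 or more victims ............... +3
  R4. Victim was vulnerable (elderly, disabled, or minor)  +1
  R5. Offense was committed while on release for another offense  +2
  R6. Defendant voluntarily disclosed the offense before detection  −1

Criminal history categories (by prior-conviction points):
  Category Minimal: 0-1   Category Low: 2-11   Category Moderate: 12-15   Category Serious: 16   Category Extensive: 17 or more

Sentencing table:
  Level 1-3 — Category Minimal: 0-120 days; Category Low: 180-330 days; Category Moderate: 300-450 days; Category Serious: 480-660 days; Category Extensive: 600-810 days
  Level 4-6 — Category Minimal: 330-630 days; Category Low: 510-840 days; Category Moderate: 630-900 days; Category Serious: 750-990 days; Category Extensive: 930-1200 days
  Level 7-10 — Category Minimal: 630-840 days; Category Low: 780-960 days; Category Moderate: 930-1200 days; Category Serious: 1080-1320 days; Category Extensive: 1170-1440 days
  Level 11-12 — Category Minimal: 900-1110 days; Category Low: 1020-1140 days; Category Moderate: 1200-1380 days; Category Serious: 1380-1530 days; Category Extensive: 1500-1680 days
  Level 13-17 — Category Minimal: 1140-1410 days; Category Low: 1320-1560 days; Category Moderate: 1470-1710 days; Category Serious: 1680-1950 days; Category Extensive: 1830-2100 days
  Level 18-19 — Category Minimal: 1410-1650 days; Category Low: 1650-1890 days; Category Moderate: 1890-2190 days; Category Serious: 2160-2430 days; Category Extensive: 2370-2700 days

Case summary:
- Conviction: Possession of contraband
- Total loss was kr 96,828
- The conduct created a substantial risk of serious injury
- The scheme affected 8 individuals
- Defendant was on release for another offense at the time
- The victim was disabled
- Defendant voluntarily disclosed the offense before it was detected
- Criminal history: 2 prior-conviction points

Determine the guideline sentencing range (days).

1320-1560 days

Base offense level for possession of contraband: 4.
R1 applies (level before this adjustment is 4 ≥ 4, so +5): 4 + 5 = 9.
R2 applies: 9 + 1 = 10.
R3 applies: 10 + 3 = 13.
R4 applies: 13 + 1 = 14.
R5 applies: 14 + 2 = 16.
R6 applies: 16 − 1 = 15.
Final offense level: 15.
Criminal history: 2 prior points → Category Low (2-11).
Level 15 falls in the 13-17 band.
Grid: Level 13-17 × Category Low = 1320-1560 days.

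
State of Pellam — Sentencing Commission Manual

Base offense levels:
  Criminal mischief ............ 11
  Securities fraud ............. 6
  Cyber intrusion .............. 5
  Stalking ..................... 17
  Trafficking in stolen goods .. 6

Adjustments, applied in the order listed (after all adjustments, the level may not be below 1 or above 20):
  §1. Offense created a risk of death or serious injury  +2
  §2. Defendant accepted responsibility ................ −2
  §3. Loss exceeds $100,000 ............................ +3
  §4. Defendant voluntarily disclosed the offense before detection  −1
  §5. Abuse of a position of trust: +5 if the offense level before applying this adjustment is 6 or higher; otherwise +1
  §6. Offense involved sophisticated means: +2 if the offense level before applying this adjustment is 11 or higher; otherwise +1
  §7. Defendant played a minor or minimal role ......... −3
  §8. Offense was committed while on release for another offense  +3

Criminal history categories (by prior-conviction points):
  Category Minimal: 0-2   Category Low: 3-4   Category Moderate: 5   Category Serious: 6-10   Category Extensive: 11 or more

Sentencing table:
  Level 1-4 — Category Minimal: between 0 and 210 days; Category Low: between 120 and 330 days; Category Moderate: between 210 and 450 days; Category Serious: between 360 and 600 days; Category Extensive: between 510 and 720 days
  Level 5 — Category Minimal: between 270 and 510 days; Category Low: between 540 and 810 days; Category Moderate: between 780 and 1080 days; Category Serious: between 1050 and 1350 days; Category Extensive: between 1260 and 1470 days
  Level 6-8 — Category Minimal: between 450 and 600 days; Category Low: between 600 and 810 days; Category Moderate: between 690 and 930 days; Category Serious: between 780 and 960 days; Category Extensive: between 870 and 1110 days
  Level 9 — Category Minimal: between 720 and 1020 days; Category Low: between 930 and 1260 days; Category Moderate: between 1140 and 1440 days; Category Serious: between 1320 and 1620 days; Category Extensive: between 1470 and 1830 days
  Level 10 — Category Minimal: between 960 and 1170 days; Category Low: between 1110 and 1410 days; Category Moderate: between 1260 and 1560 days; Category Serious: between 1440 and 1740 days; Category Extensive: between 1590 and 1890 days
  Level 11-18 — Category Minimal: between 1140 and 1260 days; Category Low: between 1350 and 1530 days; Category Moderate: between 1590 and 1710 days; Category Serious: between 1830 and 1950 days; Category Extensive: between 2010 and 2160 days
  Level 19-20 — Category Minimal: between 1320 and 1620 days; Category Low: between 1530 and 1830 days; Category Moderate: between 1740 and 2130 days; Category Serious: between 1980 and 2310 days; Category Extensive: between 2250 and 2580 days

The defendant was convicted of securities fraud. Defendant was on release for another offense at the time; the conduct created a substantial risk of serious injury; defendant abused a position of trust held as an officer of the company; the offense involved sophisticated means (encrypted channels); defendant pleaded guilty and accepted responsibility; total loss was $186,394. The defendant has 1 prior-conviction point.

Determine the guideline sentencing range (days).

Base offense level for securities fraud: 6.
§1 applies: 6 + 2 = 8.
§2 applies: 8 − 2 = 6.
§3 applies: 6 + 3 = 9.
§5 applies (level before this adjustment is 9 ≥ 6, so +5): 9 + 5 = 14.
§6 applies (level before this adjustment is 14 ≥ 11, so +2): 14 + 2 = 16.
§7 does not apply.
§8 applies: 16 + 3 = 19.
Final offense level: 19.
Criminal history: 1 prior point → Category Minimal (0-2).
Level 19 falls in the 19-20 band.
Grid: Level 19-20 × Category Minimal = 1320-1620 days.

1320-1620 days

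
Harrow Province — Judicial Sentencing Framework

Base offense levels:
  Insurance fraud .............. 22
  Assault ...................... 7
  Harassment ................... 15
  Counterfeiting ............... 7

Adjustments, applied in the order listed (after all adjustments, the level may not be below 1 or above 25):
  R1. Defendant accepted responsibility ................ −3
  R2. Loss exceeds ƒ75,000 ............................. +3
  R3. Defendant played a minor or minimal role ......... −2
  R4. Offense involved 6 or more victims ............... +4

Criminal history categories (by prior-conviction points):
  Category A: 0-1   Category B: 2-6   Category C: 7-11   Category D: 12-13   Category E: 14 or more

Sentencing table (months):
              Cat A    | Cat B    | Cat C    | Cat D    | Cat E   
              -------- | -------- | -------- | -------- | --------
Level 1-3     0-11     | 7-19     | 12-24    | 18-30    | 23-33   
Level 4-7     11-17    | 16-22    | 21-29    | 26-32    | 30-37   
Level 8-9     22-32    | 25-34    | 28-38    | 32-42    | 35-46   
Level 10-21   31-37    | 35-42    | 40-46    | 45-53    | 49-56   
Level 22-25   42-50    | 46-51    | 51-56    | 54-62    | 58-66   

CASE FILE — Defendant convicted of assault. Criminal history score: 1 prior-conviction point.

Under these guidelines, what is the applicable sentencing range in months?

Base offense level for assault: 7.
Final offense level: 7.
Criminal history: 1 prior point → Category A (0-1).
Level 7 falls in the 4-7 band.
Grid: Level 4-7 × Category A = 11-17 months.

11-17 months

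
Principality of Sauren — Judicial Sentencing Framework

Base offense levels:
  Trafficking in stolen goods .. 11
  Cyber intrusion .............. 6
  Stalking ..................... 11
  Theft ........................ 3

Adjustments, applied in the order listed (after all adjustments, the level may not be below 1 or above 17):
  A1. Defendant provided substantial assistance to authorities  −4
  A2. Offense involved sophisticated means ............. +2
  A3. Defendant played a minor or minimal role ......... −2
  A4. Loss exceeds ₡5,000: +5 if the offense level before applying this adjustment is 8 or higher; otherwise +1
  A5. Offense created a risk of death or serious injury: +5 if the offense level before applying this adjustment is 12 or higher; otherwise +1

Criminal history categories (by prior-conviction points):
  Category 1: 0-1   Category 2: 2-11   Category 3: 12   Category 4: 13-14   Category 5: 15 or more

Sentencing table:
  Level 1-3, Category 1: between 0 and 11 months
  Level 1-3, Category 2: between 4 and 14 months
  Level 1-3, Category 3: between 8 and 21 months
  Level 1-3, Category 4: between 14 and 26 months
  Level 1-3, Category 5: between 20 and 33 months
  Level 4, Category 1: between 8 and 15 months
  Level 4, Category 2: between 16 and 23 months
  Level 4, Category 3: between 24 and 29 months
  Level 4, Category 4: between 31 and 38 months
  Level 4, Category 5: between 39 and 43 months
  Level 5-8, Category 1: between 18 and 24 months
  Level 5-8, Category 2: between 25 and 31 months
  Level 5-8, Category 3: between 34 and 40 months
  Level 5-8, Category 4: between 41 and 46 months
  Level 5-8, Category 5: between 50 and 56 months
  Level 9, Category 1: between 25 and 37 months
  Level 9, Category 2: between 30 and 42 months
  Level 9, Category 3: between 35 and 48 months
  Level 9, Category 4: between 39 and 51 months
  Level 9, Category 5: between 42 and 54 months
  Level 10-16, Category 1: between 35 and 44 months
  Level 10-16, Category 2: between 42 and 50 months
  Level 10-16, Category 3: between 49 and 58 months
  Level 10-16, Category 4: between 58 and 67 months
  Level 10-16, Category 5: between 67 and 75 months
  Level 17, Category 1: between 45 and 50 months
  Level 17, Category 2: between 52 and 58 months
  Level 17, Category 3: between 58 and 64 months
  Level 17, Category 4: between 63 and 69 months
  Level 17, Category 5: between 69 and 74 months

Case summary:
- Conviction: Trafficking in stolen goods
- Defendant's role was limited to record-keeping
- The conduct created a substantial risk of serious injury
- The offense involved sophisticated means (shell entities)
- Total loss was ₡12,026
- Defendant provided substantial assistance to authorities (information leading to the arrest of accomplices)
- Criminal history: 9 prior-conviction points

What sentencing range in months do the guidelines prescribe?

30-42 months

Base offense level for trafficking in stolen goods: 11.
A1 applies: 11 − 4 = 7.
A2 applies: 7 + 2 = 9.
A3 applies: 9 − 2 = 7.
A4 applies (level before this adjustment is 7 < 8, so +1): 7 + 1 = 8.
A5 applies (level before this adjustment is 8 < 12, so +1): 8 + 1 = 9.
Final offense level: 9.
Criminal history: 9 prior points → Category 2 (2-11).
Level 9 falls in the 9 band.
Grid: Level 9 × Category 2 = 30-42 months.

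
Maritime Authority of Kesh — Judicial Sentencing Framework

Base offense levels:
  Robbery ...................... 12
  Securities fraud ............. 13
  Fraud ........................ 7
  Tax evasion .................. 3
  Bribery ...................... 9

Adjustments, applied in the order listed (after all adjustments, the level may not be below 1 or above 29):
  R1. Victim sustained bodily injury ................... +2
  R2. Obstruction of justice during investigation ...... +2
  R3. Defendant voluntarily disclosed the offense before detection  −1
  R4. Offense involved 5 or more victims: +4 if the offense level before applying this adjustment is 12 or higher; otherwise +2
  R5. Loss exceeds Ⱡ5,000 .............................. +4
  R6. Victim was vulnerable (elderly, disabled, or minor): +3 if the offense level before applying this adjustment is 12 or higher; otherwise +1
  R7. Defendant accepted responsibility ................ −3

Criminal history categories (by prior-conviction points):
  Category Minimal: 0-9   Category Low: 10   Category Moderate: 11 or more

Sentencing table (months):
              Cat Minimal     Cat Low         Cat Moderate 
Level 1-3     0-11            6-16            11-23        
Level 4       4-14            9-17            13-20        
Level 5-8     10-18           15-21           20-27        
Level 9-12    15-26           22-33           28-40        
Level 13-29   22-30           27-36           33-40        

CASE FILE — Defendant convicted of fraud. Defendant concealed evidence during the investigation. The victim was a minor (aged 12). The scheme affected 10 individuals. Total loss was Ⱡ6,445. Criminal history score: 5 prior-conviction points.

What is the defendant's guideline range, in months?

22-30 months

Base offense level for fraud: 7.
R2 applies: 7 + 2 = 9.
R4 applies (level before this adjustment is 9 < 12, so +2): 9 + 2 = 11.
R5 applies: 11 + 4 = 15.
R6 applies (level before this adjustment is 15 ≥ 12, so +3): 15 + 3 = 18.
Final offense level: 18.
Criminal history: 5 prior points → Category Minimal (0-9).
Level 18 falls in the 13-29 band.
Grid: Level 13-29 × Category Minimal = 22-30 months.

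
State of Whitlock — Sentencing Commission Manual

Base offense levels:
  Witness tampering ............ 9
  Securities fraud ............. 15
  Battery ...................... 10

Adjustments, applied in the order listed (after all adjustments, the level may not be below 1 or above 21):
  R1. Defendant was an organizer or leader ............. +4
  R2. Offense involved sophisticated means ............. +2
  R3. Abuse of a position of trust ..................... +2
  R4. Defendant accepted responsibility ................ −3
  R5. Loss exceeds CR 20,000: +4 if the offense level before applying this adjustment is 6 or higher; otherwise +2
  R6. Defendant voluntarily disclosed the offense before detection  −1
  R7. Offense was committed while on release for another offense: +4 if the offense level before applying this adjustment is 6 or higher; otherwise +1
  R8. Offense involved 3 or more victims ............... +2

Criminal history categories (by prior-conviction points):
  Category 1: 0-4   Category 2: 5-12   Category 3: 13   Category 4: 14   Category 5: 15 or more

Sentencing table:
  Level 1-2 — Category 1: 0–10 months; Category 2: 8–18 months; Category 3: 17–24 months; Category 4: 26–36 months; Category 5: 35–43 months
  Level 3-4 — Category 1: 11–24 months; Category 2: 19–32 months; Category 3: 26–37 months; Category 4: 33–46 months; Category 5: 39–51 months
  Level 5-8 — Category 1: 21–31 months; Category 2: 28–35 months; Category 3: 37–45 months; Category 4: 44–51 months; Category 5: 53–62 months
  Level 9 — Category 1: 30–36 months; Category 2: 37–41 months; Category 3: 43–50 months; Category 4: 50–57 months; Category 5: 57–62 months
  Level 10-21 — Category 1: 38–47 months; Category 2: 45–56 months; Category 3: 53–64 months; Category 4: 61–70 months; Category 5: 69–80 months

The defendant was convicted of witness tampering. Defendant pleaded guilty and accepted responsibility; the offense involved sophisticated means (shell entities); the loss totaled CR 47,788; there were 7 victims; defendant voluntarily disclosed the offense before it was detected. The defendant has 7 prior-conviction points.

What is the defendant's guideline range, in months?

45-56 months

Base offense level for witness tampering: 9.
R2 applies: 9 + 2 = 11.
R3 does not apply.
R4 applies: 11 − 3 = 8.
R5 applies (level before this adjustment is 8 ≥ 6, so +4): 8 + 4 = 12.
R6 applies: 12 − 1 = 11.
R7 does not apply.
R8 applies: 11 + 2 = 13.
Final offense level: 13.
Criminal history: 7 prior points → Category 2 (5-12).
Level 13 falls in the 10-21 band.
Grid: Level 10-21 × Category 2 = 45-56 months.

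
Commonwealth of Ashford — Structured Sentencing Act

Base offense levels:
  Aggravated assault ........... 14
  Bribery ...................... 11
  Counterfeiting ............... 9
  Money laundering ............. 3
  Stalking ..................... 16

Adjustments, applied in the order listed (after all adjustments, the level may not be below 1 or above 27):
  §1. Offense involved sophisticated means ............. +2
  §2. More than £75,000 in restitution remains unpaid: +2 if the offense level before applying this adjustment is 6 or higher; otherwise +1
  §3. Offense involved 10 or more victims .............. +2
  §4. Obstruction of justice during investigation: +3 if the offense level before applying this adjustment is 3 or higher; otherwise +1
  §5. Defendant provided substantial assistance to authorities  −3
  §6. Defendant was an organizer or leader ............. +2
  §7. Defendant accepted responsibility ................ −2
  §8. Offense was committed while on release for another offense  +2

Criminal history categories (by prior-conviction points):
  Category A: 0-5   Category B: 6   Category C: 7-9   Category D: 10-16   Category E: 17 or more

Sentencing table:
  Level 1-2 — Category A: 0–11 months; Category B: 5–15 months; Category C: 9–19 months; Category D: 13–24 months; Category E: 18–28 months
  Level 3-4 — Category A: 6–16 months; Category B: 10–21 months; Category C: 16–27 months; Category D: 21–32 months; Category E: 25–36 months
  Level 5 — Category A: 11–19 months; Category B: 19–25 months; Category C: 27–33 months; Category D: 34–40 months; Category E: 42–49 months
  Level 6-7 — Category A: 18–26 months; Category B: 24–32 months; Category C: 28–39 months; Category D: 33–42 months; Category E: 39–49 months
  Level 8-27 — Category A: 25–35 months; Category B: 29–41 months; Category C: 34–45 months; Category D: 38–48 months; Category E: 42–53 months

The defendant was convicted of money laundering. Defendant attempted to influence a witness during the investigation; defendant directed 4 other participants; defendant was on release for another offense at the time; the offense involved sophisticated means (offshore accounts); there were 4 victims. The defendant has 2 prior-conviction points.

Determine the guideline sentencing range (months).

Base offense level for money laundering: 3.
§1 applies: 3 + 2 = 5.
§2 does not apply.
§4 applies (level before this adjustment is 5 ≥ 3, so +3): 5 + 3 = 8.
§6 applies: 8 + 2 = 10.
§7 does not apply.
§8 applies: 10 + 2 = 12.
Final offense level: 12.
Criminal history: 2 prior points → Category A (0-5).
Level 12 falls in the 8-27 band.
Grid: Level 8-27 × Category A = 25-35 months.

25-35 months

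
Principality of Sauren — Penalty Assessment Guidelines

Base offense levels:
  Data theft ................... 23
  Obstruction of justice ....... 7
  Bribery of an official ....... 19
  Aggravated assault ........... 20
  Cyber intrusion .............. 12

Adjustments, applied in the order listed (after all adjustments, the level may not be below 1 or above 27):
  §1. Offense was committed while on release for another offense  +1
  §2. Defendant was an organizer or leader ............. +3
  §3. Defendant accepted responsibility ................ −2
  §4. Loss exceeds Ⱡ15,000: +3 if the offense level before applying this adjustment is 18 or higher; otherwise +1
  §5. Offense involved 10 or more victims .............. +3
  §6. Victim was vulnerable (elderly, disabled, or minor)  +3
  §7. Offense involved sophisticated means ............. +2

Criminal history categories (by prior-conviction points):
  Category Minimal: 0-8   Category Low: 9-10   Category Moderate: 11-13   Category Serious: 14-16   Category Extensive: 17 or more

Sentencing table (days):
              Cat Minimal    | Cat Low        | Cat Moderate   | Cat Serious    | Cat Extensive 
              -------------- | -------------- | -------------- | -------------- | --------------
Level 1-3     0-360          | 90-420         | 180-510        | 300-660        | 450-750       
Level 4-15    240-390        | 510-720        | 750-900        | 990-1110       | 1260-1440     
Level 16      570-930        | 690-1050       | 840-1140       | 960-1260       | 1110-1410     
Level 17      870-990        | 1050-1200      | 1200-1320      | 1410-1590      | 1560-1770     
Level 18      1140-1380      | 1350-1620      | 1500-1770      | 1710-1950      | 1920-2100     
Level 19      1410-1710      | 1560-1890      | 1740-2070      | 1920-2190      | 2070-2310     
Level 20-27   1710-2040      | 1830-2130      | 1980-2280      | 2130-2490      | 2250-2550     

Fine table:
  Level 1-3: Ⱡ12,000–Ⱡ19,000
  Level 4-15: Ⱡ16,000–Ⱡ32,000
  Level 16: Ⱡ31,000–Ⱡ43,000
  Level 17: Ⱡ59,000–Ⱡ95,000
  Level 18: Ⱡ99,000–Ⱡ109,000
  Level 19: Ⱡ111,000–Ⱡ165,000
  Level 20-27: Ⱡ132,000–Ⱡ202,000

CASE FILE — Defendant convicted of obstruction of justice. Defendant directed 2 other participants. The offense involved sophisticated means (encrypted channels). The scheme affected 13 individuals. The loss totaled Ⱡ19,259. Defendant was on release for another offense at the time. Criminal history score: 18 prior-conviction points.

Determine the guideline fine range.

Ⱡ59,000–Ⱡ95,000

Base offense level for obstruction of justice: 7.
§1 applies: 7 + 1 = 8.
§2 applies: 8 + 3 = 11.
§4 applies (level before this adjustment is 11 < 18, so +1): 11 + 1 = 12.
§5 applies: 12 + 3 = 15.
§6 does not apply.
§7 applies: 15 + 2 = 17.
Final offense level: 17.
Level 17 falls in the 17 band.
Fine table: Level 17 → Ⱡ59,000–Ⱡ95,000.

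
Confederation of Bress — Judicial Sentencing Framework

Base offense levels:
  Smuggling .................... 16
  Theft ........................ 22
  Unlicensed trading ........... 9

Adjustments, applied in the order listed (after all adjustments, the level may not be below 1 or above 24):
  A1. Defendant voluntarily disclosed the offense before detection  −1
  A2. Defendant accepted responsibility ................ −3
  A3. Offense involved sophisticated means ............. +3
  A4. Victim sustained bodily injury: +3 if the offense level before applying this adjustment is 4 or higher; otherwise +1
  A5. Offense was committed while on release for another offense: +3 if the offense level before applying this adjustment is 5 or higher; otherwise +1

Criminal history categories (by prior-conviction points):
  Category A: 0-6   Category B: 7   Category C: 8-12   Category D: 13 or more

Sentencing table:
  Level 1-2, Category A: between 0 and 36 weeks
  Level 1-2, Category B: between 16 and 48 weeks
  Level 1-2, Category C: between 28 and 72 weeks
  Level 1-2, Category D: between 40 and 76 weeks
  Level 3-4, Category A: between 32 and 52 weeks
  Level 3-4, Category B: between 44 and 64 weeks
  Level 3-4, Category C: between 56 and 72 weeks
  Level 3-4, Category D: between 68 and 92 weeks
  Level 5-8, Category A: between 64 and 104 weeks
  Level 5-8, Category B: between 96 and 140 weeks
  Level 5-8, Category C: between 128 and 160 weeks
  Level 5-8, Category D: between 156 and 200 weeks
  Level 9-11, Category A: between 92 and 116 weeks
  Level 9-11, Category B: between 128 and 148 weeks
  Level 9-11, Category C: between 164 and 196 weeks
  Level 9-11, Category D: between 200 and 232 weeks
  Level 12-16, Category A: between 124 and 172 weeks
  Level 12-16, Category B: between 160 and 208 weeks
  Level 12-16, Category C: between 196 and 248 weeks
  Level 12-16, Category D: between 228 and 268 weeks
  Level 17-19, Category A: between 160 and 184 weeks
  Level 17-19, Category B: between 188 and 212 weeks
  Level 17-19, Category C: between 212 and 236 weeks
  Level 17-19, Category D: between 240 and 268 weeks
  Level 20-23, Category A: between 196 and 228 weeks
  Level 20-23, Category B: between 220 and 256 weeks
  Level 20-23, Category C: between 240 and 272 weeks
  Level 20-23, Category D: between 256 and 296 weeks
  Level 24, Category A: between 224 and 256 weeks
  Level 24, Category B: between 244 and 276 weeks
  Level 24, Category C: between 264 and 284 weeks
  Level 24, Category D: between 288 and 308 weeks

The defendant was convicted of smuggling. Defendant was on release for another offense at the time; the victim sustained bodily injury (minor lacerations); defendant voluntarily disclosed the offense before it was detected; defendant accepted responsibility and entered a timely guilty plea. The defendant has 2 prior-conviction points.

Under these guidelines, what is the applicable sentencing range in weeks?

160-184 weeks

Base offense level for smuggling: 16.
A1 applies: 16 − 1 = 15.
A2 applies: 15 − 3 = 12.
A4 applies (level before this adjustment is 12 ≥ 4, so +3): 12 + 3 = 15.
A5 applies (level before this adjustment is 15 ≥ 5, so +3): 15 + 3 = 18.
Final offense level: 18.
Criminal history: 2 prior points → Category A (0-6).
Level 18 falls in the 17-19 band.
Grid: Level 17-19 × Category A = 160-184 weeks.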